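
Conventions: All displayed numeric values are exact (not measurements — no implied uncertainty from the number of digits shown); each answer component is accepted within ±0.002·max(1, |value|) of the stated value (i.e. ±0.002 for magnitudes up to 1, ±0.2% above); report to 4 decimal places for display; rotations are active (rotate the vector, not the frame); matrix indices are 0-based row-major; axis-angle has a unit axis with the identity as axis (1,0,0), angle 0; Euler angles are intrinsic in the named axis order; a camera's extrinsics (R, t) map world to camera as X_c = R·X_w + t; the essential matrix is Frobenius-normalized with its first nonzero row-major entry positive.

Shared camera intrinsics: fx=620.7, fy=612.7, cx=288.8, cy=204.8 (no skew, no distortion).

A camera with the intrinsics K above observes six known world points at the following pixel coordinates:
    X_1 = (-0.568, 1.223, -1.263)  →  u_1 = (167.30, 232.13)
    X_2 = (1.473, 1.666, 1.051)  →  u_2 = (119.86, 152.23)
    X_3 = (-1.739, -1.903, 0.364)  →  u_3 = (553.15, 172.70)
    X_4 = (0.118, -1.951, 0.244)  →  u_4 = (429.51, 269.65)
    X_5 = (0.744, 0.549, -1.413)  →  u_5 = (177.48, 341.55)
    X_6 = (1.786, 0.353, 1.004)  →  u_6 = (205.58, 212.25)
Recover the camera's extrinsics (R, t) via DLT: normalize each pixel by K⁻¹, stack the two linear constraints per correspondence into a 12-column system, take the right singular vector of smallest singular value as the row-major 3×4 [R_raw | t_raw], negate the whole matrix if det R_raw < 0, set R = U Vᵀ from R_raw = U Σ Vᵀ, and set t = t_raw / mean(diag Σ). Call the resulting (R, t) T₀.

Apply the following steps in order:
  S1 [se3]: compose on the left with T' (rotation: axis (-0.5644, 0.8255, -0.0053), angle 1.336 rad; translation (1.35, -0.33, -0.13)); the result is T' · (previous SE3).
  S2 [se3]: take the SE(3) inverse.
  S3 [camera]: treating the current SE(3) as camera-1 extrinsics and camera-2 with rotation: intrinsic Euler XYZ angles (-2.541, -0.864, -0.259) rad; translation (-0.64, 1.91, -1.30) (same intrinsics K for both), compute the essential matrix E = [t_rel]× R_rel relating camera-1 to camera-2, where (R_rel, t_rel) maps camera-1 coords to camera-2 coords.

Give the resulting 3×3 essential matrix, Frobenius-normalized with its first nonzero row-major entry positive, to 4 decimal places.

source (pnp_recover): camera pose = R=[-0.5045 -0.8543 0.1253; 0.5184 -0.4157 -0.7473; 0.6905 -0.3121 0.6526], t=(-0.0101, 0.0700, 6.3300)
after S1 (compose_se3): R=[0.1326 -0.5123 0.8485; 0.9513 -0.1745 -0.2540; 0.2783 0.8409 0.4643], t=(6.4171, 3.1799, 1.3121)
after S2 (invert_se3): R=[0.1326 0.9513 0.2783; -0.5123 -0.1745 0.8409; 0.8485 -0.2540 0.4643], t=(-4.2409, 2.7395, -5.2461)
after S3 (essential): [0.5680 -0.0313 -0.3494; -0.1886 -0.5914 -0.0283; 0.1193 -0.3592 -0.1580]

matrix = [0.5680 -0.0313 -0.3494; -0.1886 -0.5914 -0.0283; 0.1193 -0.3592 -0.1580]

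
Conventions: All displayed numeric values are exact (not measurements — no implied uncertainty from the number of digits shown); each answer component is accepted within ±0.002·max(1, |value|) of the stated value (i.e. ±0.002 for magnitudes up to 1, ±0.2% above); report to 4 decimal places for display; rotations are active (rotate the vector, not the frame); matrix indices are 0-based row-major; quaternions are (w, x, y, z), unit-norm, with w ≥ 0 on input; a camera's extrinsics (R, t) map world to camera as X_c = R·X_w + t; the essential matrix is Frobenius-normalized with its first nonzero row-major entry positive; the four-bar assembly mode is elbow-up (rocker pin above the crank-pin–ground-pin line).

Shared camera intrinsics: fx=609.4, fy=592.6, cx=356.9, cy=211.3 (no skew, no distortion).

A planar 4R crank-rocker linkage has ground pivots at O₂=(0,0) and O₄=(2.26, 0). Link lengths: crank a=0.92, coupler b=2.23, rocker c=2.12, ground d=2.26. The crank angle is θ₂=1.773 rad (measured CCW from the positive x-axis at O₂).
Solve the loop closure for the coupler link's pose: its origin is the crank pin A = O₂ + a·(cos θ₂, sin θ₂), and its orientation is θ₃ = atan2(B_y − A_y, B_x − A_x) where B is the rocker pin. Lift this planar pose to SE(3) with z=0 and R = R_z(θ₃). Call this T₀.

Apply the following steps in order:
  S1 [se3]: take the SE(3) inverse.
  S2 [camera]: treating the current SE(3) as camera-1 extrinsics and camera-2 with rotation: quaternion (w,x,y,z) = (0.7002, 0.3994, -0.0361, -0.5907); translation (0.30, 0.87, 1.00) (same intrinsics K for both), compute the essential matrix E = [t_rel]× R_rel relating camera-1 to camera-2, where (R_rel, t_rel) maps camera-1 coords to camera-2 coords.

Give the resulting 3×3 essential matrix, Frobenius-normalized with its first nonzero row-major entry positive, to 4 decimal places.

matrix = [0.3804 0.0167 0.5036; 0.3739 0.0499 -0.4957; -0.4601 -0.0411 0.0102]

source (fourbar_fk): coupler pose = R=[0.8567 -0.5158 0.0000; 0.5158 0.8567 0.0000; 0.0000 0.0000 1.0000], t=(-0.1848, 0.9013, 0.0000)
after S1 (invert_se3): R=[0.8567 0.5158 0.0000; -0.5158 0.8567 0.0000; 0.0000 0.0000 1.0000], t=(-0.3066, -0.8674, 0.0000)
after S2 (essential): [0.3804 0.0167 0.5036; 0.3739 0.0499 -0.4957; -0.4601 -0.0411 0.0102]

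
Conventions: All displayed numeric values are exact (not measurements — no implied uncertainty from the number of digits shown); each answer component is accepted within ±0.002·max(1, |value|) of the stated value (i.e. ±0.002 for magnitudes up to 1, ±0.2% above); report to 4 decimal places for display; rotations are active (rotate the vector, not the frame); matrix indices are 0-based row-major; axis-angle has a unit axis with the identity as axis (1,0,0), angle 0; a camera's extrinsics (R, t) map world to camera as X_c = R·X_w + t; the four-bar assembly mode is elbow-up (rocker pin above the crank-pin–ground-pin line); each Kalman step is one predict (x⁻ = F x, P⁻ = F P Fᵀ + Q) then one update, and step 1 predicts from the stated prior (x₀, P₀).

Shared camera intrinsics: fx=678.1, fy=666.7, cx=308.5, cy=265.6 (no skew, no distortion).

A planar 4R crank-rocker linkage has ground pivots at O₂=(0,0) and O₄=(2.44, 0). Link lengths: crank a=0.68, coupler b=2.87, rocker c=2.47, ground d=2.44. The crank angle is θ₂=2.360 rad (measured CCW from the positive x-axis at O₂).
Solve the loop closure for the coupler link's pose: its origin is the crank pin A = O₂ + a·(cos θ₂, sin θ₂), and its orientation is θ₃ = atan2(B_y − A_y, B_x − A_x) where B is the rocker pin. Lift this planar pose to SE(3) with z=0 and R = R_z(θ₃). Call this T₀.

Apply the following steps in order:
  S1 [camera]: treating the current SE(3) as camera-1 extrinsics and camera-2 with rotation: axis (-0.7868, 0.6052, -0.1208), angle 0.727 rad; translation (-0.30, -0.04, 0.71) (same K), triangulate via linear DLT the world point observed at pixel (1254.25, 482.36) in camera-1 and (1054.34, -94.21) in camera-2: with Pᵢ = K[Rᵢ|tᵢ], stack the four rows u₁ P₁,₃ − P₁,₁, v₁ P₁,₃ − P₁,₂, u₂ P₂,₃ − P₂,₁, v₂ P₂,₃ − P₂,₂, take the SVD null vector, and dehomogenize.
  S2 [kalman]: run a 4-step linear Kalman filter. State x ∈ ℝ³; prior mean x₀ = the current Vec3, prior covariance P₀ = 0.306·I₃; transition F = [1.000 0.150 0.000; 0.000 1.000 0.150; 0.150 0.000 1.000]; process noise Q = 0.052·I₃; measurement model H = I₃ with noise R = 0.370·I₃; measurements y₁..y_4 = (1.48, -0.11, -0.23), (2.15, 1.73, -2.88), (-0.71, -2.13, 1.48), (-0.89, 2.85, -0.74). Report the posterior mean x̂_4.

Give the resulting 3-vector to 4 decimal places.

result = (0.2803, 0.3628, 0.1005)

source (fourbar_fk): coupler pose = R=[0.7572 -0.6532 0.0000; 0.6532 0.7572 0.0000; 0.0000 0.0000 1.0000], t=(-0.4827, 0.4790, 0.0000)
after S1 (triangulate): (1.9978, -1.6974, 1.5335)
after S2 (kf_track): (0.2803, 0.3628, 0.1005)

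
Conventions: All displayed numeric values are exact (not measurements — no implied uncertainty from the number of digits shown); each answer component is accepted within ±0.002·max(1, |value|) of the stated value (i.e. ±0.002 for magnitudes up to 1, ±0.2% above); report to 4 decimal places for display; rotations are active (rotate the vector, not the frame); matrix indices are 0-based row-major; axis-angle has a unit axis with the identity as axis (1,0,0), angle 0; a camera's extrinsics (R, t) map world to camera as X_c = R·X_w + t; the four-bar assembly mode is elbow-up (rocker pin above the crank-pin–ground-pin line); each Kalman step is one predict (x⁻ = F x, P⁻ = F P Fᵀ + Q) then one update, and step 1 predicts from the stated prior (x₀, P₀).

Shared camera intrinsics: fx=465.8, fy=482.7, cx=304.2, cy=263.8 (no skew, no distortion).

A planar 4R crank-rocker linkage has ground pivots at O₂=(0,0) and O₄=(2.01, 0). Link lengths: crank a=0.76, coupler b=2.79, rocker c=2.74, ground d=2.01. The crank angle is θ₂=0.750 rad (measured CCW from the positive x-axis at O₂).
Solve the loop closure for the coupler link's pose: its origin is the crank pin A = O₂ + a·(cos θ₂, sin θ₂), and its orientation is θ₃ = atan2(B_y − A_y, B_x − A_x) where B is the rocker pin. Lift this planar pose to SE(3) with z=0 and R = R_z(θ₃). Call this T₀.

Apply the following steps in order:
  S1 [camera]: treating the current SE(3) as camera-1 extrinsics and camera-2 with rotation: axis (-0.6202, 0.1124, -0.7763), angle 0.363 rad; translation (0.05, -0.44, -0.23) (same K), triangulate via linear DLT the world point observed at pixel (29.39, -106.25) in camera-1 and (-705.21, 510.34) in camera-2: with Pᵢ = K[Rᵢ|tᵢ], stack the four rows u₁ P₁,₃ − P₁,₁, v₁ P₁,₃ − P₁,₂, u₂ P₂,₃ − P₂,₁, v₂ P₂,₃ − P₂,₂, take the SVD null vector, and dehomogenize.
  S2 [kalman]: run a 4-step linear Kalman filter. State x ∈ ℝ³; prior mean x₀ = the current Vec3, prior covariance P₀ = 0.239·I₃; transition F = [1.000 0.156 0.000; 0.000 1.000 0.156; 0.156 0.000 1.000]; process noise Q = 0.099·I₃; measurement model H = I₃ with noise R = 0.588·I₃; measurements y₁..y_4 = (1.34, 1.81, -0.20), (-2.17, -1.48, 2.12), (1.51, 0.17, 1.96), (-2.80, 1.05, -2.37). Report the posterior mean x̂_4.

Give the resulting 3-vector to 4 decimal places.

result = (-1.1123, 0.4667, -0.1109)

source (fourbar_fk): coupler pose = R=[0.6100 -0.7924 0.0000; 0.7924 0.6100 0.0000; 0.0000 0.0000 1.0000], t=(0.5561, 0.5180, 0.0000)
after S1 (triangulate): (-1.6485, 0.1244, 0.9291)
after S2 (kf_track): (-1.1123, 0.4667, -0.1109)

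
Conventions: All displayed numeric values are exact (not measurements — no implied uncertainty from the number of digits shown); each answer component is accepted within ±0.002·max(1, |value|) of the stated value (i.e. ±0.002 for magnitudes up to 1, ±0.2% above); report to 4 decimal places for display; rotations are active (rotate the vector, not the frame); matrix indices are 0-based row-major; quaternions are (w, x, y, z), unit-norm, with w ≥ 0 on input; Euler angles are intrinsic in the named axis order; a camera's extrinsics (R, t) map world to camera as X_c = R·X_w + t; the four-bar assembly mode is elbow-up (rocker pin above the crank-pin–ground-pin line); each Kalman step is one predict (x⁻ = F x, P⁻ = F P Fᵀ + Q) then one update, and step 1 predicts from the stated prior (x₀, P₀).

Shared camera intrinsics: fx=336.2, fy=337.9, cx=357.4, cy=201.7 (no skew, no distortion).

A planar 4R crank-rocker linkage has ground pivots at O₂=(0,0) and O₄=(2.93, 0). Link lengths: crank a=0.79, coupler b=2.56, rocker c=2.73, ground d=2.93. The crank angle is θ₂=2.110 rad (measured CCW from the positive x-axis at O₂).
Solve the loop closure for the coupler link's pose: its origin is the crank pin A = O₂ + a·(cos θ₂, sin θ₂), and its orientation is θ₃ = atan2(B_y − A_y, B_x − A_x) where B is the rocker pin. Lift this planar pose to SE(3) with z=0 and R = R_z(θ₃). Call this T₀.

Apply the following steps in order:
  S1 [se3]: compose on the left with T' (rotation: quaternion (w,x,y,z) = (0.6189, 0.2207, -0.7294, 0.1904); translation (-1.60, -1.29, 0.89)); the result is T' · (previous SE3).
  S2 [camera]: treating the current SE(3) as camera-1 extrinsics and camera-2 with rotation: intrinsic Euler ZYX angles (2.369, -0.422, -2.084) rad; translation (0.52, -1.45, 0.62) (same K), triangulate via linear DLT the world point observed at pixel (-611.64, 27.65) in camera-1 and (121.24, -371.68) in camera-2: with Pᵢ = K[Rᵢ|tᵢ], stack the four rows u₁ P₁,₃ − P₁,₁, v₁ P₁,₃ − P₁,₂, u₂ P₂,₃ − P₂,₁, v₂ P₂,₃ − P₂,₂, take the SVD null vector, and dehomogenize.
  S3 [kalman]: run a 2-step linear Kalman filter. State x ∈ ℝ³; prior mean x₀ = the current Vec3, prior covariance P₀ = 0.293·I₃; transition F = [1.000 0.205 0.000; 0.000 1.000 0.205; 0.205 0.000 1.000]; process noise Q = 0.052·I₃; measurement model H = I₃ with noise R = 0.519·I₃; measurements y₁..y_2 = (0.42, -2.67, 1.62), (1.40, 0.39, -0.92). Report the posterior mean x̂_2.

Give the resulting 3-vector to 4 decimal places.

source (fourbar_fk): coupler pose = R=[0.7582 -0.6520 0.0000; 0.6520 0.7582 0.0000; 0.0000 0.0000 1.0000], t=(-0.4056, 0.6779, 0.0000)
after S1 (compose_se3): R=[-0.4671 -0.3338 -0.8188; 0.4758 0.6857 -0.5509; 0.7453 -0.6469 -0.1614], t=(-1.9226, -0.6923, 0.4866)
after S2 (triangulate): (0.8725, 0.1106, 0.5479)
after S3 (kf_track): (0.7189, -0.4027, 0.5115)

result = (0.7189, -0.4027, 0.5115)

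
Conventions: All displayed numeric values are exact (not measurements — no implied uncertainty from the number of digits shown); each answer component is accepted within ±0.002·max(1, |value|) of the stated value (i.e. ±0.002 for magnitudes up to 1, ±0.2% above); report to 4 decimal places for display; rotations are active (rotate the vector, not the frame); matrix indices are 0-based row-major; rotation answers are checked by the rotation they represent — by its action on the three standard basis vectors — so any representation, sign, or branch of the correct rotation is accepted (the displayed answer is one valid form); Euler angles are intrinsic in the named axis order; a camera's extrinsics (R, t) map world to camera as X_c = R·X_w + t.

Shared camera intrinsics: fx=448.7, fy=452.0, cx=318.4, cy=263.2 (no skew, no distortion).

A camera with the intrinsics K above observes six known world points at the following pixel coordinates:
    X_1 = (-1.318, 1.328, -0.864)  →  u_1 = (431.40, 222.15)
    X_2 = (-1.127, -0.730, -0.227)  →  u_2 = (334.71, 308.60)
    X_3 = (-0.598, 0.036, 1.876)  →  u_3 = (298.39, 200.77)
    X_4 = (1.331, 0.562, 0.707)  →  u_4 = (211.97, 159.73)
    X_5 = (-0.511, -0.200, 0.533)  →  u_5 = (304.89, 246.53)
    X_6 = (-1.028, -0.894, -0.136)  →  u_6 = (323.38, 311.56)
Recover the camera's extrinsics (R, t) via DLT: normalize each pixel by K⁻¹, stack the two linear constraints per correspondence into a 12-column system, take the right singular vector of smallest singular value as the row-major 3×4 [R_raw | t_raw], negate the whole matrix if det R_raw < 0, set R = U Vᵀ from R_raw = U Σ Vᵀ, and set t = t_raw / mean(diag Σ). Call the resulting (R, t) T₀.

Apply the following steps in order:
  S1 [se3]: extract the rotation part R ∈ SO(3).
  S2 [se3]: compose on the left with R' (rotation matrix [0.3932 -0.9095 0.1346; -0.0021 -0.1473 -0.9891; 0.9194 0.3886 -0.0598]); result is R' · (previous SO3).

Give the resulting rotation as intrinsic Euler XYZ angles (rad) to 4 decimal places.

source (pnp_recover): camera pose = R=[-0.8606 0.4450 -0.2477; -0.2618 -0.8038 -0.5342; -0.4368 -0.3949 0.8083], t=(-0.4398, -0.2799, 6.5980)
after S1 (rot_of_se3): [-0.8606 0.4450 -0.2477; -0.2618 -0.8038 -0.5342; -0.4368 -0.3949 0.8083]
after S2 (compose_so3): [-0.1591 0.8529 0.4973; 0.4724 0.5081 -0.7202; -0.8669 0.1204 -0.4837]

rotation (euler_xyz) = (2.1622, 0.5205, -1.7552)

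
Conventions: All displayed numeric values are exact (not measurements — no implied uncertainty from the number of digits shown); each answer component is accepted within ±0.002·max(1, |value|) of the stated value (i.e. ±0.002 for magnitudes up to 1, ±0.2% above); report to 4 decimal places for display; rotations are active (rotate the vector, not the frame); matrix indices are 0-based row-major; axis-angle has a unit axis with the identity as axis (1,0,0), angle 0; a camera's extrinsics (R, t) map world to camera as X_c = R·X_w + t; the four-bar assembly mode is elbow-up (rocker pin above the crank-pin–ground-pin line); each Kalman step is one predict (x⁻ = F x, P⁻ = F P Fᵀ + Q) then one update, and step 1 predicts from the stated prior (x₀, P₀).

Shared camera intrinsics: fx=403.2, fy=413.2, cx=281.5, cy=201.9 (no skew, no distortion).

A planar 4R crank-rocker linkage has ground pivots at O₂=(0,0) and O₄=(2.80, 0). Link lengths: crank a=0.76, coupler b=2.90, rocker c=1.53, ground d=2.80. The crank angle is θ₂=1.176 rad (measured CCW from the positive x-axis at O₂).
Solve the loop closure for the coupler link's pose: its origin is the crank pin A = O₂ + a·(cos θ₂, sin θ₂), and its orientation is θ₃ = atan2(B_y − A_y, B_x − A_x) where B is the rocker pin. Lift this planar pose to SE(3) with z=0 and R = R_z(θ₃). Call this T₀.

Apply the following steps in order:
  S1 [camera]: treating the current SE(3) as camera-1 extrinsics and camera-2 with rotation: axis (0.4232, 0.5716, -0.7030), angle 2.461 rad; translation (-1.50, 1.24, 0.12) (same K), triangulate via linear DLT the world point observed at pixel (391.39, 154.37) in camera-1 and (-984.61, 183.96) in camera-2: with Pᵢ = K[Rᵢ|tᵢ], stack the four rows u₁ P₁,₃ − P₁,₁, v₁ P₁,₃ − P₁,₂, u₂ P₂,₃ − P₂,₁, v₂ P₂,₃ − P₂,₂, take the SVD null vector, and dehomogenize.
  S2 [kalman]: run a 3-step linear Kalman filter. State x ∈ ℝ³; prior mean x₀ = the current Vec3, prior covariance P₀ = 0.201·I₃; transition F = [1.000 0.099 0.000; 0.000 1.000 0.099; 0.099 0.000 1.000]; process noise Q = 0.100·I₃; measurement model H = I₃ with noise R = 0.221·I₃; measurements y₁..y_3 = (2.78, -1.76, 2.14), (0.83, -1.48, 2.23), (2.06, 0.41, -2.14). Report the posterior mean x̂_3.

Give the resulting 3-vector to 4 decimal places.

source (fourbar_fk): coupler pose = R=[0.9609 -0.2768 0.0000; 0.2768 0.9609 0.0000; 0.0000 0.0000 1.0000], t=(0.2923, 0.7015, 0.0000)
after S1 (triangulate): (-0.1358, -0.8675, 1.4749)
after S2 (kf_track): (1.4548, -0.4046, 0.1269)

result = (1.4548, -0.4046, 0.1269)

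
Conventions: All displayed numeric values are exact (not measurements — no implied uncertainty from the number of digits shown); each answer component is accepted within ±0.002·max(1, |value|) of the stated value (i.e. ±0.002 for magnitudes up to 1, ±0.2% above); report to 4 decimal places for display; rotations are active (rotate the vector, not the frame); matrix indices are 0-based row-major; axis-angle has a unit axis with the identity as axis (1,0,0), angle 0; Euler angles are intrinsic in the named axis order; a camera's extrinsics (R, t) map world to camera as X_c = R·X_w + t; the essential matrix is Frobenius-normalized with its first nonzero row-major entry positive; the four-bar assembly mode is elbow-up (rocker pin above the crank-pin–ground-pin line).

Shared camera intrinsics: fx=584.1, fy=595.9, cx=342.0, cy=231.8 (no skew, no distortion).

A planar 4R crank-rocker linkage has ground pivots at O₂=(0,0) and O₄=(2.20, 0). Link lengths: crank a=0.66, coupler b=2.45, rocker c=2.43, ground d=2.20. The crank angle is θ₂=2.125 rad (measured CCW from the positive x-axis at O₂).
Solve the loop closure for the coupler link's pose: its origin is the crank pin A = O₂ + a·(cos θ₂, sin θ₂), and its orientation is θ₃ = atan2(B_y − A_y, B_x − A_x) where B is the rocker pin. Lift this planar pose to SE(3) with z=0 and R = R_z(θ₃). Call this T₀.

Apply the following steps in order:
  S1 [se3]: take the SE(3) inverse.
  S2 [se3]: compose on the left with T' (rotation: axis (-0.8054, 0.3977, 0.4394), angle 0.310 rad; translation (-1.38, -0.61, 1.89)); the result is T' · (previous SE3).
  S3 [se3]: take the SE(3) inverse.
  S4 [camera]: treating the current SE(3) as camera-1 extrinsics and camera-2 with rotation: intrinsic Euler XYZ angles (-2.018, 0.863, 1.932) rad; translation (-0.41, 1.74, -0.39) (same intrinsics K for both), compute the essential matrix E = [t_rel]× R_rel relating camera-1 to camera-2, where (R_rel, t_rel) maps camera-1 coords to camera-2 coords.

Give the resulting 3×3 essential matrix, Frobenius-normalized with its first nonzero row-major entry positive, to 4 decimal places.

matrix = [0.3416 0.2670 0.2456; -0.4192 -0.1716 -0.2326; 0.3937 -0.5713 -0.1046]

source (fourbar_fk): coupler pose = R=[0.7084 -0.7058 0.0000; 0.7058 0.7084 0.0000; 0.0000 0.0000 1.0000], t=(-0.3473, 0.5612, 0.0000)
after S1 (invert_se3): R=[0.7084 0.7058 0.0000; -0.7058 0.7084 0.0000; 0.0000 0.0000 1.0000], t=(-0.1500, -0.6427, 0.0000)
after S2 (compose_se3): R=[0.8019 0.5882 0.1045; -0.5933 0.7638 0.2540; 0.0696 -0.2657 0.9615], t=(-1.4316, -1.2448, 2.0633)
after S3 (invert_se3): R=[0.8019 -0.5933 0.0696; 0.5882 0.7638 -0.2657; 0.1045 0.2540 0.9615], t=(0.2658, 2.3410, -1.5182)
after S4 (essential): [0.3416 0.2670 0.2456; -0.4192 -0.1716 -0.2326; 0.3937 -0.5713 -0.1046]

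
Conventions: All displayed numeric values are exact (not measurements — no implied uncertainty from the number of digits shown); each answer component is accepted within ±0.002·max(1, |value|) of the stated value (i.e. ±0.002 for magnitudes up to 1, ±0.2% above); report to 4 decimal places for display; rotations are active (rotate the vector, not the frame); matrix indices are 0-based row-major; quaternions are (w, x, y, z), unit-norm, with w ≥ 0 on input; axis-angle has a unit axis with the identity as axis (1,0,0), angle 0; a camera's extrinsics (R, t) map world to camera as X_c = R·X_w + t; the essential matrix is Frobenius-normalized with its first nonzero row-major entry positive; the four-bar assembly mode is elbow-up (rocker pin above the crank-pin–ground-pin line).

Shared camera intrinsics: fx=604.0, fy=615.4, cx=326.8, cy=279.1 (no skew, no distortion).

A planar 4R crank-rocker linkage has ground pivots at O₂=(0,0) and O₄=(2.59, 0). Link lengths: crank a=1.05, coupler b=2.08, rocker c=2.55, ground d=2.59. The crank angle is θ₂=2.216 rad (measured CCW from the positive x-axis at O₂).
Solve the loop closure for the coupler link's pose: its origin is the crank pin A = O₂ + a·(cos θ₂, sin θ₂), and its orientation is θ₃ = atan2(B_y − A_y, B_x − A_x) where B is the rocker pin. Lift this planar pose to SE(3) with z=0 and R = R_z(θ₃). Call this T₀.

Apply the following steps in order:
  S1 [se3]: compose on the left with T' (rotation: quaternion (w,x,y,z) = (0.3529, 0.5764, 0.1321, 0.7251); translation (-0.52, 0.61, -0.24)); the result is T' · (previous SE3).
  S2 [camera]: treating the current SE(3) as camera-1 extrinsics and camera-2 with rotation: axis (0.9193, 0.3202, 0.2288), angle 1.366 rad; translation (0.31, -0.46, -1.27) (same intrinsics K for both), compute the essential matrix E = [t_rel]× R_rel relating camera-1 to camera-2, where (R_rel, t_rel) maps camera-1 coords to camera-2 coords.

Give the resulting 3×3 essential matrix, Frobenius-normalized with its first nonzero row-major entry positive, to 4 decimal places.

source (fourbar_fk): coupler pose = R=[0.8153 -0.5790 0.0000; 0.5790 0.8153 0.0000; 0.0000 0.0000 1.0000], t=(-0.6314, 0.8389, 0.0000)
after S1 (compose_se3): R=[-0.2786 -0.2430 0.9291; 0.1268 -0.9683 -0.2153; 0.9520 0.0579 0.3006], t=(-0.7670, -0.4100, -0.2069)
after S2 (essential): [0.5489 -0.3710 -0.1131; 0.1172 -0.2209 0.5333; 0.1368 0.0090 -0.4273]

matrix = [0.5489 -0.3710 -0.1131; 0.1172 -0.2209 0.5333; 0.1368 0.0090 -0.4273]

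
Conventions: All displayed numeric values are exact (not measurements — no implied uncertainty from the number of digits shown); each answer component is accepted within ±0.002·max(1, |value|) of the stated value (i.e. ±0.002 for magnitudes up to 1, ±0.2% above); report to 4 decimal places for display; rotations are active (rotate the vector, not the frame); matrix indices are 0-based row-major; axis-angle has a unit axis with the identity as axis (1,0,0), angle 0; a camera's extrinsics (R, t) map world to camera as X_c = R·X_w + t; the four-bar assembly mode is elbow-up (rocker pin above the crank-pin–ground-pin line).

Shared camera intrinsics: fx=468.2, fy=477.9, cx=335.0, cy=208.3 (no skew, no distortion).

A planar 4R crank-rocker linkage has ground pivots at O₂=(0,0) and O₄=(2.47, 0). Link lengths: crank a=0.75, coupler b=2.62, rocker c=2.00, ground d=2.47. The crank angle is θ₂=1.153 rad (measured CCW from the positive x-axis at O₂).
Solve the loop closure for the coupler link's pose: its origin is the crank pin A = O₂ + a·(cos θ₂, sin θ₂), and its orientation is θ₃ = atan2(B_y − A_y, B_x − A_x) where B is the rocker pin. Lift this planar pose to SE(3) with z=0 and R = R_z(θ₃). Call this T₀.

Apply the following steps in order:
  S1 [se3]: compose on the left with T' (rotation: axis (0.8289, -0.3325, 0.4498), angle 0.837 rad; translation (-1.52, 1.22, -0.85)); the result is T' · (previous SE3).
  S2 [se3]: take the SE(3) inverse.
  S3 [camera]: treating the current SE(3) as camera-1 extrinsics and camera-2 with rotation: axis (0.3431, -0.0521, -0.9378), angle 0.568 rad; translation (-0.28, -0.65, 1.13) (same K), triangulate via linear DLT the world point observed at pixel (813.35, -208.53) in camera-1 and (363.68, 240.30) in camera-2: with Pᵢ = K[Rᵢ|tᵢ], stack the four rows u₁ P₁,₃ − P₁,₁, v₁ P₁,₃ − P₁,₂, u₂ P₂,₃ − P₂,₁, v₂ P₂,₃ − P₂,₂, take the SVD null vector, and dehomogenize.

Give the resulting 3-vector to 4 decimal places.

result = (-0.0718, 1.1282, 1.0209)

source (fourbar_fk): coupler pose = R=[0.8656 -0.5007 0.0000; 0.5007 0.8656 0.0000; 0.0000 0.0000 1.0000], t=(0.3043, 0.6855, 0.0000)
after S1 (compose_se3): R=[0.5633 -0.8169 -0.1238; 0.5640 0.4896 -0.6650; 0.6038 0.3048 0.7365], t=(-1.5385, 1.7781, -0.3493)
after S2 (invert_se3): R=[0.5633 0.5640 0.6038; -0.8169 0.4896 0.3048; -0.1238 -0.6650 0.7365], t=(0.0748, -2.0210, 1.2492)
after S3 (triangulate): (-0.0718, 1.1282, 1.0209)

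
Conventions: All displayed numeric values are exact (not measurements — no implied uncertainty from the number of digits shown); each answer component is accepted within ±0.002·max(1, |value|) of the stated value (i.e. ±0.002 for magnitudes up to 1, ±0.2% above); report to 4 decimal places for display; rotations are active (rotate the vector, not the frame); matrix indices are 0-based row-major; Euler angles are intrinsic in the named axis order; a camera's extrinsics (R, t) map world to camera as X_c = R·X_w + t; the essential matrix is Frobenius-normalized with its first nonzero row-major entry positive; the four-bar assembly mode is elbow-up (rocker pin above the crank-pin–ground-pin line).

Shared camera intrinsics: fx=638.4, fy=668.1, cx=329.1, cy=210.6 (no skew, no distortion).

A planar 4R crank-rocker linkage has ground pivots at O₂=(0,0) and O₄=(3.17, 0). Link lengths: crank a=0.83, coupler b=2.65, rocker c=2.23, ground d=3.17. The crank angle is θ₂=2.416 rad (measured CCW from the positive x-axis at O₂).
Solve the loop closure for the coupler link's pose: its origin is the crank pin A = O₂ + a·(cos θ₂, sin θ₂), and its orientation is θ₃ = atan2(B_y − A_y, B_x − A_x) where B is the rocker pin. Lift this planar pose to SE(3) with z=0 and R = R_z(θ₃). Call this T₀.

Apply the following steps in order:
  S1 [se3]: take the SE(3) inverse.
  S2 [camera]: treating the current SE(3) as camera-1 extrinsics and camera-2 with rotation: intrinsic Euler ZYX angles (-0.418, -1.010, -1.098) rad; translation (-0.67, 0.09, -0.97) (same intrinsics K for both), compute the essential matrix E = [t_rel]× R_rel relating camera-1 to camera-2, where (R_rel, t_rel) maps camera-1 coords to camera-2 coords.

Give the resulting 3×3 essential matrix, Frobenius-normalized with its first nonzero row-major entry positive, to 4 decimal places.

matrix = [0.0375 -0.0436 -0.6793; 0.4503 0.5327 -0.0395; 0.0625 0.0985 0.1833]

source (fourbar_fk): coupler pose = R=[0.8967 -0.4427 0.0000; 0.4427 0.8967 0.0000; 0.0000 0.0000 1.0000], t=(-0.6209, 0.5508, 0.0000)
after S1 (invert_se3): R=[0.8967 0.4427 0.0000; -0.4427 0.8967 0.0000; 0.0000 0.0000 1.0000], t=(0.3130, -0.7687, 0.0000)
after S2 (essential): [0.0375 -0.0436 -0.6793; 0.4503 0.5327 -0.0395; 0.0625 0.0985 0.1833]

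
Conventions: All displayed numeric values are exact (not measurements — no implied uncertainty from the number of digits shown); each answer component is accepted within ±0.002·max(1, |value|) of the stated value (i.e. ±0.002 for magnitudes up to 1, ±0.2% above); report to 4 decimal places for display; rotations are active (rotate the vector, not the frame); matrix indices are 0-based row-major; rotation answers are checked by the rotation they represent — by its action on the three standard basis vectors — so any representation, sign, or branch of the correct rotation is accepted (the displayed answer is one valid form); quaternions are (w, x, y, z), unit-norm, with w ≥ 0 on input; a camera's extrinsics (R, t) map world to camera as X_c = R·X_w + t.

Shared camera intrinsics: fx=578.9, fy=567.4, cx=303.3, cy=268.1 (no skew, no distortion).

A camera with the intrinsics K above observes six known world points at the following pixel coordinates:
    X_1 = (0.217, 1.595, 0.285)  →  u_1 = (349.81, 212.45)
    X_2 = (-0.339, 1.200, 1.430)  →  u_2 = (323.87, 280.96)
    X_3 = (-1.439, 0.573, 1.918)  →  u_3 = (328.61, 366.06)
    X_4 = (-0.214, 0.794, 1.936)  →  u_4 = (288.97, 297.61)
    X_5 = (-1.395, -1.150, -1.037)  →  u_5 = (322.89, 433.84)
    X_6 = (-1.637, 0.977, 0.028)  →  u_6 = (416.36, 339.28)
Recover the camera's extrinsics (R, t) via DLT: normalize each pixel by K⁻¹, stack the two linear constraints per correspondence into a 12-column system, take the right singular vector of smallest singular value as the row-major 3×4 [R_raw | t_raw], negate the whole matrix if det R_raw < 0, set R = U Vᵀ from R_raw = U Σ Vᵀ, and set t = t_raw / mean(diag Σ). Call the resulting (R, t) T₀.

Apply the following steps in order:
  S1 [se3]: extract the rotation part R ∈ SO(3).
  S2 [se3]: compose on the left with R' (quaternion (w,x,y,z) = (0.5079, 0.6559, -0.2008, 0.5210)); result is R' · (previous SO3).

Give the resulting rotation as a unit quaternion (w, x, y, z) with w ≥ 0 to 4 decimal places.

rotation (quat) = (0.5650, 0.6121, 0.4336, -0.3436)

source (pnp_recover): camera pose = R=[-0.6243 0.6993 -0.3482; -0.7811 -0.5545 0.2870; 0.0076 0.4512 0.8924], t=(-0.2400, 0.1897, 6.9983)
after S1 (rot_of_se3): [-0.6243 0.6993 -0.3482; -0.7811 -0.5545 0.2870; 0.0076 0.4512 0.8924]
after S2 (compose_so3): [0.3879 0.9191 0.0693; 0.1425 0.0145 -0.9897; -0.9106 0.3937 -0.1253]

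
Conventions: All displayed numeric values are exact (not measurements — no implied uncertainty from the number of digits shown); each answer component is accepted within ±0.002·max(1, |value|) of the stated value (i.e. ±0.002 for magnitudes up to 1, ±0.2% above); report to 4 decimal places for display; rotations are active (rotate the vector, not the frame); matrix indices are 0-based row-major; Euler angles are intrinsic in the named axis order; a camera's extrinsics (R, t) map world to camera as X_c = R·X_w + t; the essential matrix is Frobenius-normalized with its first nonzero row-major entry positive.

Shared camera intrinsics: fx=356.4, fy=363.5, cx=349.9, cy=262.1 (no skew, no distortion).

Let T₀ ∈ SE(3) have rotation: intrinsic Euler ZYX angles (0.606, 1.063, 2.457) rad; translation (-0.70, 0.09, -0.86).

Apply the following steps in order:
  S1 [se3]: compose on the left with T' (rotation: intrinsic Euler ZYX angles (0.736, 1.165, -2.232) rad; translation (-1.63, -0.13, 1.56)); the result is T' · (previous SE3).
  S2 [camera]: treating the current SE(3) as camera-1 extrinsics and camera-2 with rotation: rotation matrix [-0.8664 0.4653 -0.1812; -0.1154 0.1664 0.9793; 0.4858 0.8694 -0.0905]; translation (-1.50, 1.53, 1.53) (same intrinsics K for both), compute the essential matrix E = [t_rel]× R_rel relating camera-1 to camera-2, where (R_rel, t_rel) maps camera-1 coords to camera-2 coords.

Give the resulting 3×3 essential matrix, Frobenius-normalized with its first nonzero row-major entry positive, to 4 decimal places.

matrix = [0.1109 0.4829 0.4488; 0.4532 -0.3498 0.3654; -0.0996 0.2819 0.0493]

after S1 (compose_se3): R=[0.9106 0.0108 0.4131; -0.3351 0.6040 0.7231; -0.2417 -0.7969 0.5536], t=(-1.0308, -0.5776, 2.3836)
after S2 (essential): [0.1109 0.4829 0.4488; 0.4532 -0.3498 0.3654; -0.0996 0.2819 0.0493]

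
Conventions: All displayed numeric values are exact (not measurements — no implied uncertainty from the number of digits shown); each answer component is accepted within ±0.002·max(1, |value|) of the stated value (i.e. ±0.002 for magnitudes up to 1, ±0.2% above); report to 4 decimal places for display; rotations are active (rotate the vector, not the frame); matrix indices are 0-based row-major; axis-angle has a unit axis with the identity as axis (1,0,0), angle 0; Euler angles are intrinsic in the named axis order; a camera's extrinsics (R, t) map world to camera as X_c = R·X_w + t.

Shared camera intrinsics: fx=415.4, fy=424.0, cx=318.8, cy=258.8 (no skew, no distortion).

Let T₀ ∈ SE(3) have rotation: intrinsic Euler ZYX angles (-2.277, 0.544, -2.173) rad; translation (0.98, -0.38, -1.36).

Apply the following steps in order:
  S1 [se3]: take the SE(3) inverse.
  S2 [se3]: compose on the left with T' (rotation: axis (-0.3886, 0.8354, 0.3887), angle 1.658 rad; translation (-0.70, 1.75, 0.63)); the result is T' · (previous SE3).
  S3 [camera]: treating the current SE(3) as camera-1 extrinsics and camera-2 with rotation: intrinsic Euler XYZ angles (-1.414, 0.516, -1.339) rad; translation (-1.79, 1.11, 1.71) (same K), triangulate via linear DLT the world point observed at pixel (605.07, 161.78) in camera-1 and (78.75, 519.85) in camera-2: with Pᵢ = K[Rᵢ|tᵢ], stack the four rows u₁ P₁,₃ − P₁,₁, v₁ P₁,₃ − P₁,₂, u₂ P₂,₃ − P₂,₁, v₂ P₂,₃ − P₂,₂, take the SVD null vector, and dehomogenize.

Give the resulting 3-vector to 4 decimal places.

result = (1.6427, -1.6351, 1.1834)

after S1 (invert_se3): R=[-0.5553 -0.6510 -0.5176; -0.1542 0.6921 -0.7051; 0.8173 -0.3117 -0.4847], t=(-0.4071, -0.5449, -1.5785)
after S2 (compose_se3): R=[0.6173 -0.7707 0.1582; 0.4823 0.2118 -0.8500; 0.6216 0.6010 0.5024], t=(-1.3826, 0.2018, 0.9324)
after S3 (triangulate): (1.6427, -1.6351, 1.1834)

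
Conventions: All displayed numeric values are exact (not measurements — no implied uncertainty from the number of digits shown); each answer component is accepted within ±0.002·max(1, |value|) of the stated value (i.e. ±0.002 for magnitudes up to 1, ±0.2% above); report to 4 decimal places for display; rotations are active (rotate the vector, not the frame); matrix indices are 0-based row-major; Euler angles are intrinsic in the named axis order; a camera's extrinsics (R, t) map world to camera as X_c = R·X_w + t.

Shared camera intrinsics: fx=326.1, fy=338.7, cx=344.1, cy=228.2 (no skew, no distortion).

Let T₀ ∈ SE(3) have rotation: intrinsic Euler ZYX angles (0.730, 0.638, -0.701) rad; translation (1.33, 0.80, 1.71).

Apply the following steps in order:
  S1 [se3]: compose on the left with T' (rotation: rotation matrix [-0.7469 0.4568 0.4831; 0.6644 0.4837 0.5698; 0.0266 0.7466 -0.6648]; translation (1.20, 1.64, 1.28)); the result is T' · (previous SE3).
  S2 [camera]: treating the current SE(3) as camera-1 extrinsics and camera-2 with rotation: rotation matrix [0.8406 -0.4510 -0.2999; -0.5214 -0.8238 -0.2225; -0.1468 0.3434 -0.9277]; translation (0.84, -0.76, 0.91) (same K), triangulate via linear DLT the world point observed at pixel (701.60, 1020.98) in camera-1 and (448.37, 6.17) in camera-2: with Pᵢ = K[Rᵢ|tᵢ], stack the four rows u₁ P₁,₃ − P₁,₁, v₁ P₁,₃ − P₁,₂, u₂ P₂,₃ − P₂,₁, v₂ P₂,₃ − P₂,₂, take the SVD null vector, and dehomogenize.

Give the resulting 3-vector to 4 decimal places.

result = (-0.0214, 0.9503, -0.8659)

after S1 (compose_se3): R=[-0.4901 0.4873 0.7227; 0.3174 -0.6724 0.6686; 0.8118 0.5571 0.1749], t=(1.3982, 3.8849, 0.7759)
after S2 (triangulate): (-0.0214, 0.9503, -0.8659)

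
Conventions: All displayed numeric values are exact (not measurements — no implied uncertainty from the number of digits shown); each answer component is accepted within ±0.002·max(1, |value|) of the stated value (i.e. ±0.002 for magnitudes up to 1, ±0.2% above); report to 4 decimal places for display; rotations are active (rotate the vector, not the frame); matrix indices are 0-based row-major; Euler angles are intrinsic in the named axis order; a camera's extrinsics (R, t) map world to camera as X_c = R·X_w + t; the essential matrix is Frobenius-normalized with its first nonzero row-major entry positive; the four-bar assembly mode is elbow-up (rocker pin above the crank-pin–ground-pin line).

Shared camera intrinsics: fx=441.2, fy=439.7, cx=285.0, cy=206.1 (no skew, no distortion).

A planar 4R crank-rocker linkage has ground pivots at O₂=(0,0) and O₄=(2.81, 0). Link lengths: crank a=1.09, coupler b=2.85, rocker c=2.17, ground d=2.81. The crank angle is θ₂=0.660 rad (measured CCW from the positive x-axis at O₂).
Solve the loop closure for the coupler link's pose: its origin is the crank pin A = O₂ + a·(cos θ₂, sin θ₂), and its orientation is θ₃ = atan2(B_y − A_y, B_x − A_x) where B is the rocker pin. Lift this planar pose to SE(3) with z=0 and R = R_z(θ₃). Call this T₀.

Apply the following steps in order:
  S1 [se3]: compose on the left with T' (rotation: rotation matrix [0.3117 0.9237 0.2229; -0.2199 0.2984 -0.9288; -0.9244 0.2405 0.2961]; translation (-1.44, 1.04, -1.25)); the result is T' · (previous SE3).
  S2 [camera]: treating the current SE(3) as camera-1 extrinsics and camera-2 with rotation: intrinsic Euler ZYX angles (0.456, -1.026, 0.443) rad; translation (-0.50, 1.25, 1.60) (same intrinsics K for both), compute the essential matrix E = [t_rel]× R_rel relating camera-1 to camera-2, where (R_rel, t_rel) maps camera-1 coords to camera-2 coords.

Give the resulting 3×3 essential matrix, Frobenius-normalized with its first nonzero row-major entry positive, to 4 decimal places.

matrix = [0.0504 0.4277 0.0696; -0.3904 0.1394 0.5552; 0.2015 0.5289 -0.0961]

source (fourbar_fk): coupler pose = R=[0.8628 -0.5056 0.0000; 0.5056 0.8628 0.0000; 0.0000 0.0000 1.0000], t=(0.8611, 0.6683, 0.0000)
after S1 (compose_se3): R=[0.7359 0.6393 0.2229; -0.0389 0.3686 -0.9288; -0.6760 0.6748 0.2961], t=(-0.5543, 1.0500, -1.8853)
after S2 (essential): [0.0504 0.4277 0.0696; -0.3904 0.1394 0.5552; 0.2015 0.5289 -0.0961]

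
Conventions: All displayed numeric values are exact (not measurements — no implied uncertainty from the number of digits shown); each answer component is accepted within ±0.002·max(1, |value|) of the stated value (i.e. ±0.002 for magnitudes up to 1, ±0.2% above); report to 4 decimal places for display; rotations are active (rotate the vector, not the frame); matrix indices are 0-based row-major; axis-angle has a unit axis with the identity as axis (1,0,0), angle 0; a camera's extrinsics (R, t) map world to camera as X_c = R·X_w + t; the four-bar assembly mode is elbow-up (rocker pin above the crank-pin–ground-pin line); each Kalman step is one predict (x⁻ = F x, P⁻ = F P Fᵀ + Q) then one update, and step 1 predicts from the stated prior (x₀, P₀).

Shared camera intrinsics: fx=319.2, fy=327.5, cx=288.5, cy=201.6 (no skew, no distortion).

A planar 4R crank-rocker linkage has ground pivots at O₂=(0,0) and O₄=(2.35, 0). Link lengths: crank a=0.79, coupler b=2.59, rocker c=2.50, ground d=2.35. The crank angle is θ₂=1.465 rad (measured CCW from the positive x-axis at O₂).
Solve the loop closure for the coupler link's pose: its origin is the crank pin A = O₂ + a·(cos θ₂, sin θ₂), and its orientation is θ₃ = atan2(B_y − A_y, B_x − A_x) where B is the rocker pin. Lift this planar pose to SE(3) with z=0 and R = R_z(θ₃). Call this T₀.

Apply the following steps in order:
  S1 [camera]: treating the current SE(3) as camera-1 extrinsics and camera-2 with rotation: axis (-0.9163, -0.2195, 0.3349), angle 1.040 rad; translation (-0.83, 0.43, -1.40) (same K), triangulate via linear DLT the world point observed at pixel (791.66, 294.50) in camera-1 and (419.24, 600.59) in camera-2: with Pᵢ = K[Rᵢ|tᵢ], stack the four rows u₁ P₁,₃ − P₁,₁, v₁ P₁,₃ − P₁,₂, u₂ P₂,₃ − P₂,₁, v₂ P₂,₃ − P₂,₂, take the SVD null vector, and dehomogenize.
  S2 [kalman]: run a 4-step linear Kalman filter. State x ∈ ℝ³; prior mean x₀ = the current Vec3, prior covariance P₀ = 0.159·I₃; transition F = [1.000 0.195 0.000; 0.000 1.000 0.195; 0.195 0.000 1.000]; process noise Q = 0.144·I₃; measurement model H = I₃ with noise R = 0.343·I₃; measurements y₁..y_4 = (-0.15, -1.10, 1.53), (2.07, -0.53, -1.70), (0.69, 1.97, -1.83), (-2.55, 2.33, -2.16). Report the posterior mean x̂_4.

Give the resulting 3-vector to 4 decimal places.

source (fourbar_fk): coupler pose = R=[0.7560 -0.6546 0.0000; 0.6546 0.7560 0.0000; 0.0000 0.0000 1.0000], t=(0.0834, 0.7856, 0.0000)
after S1 (triangulate): (1.5585, -1.8067, 1.5506)
after S2 (kf_track): (-0.7372, 1.1021, -1.2941)

result = (-0.7372, 1.1021, -1.2941)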